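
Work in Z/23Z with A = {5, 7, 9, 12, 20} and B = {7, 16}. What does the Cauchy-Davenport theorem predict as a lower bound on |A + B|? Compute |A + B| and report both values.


Cauchy-Davenport: |A + B| ≥ min(p, |A| + |B| - 1) for A, B nonempty in Z/pZ.
|A| = 5, |B| = 2, p = 23.
CD lower bound = min(23, 5 + 2 - 1) = min(23, 6) = 6.
Compute A + B mod 23 directly:
a = 5: 5+7=12, 5+16=21
a = 7: 7+7=14, 7+16=0
a = 9: 9+7=16, 9+16=2
a = 12: 12+7=19, 12+16=5
a = 20: 20+7=4, 20+16=13
A + B = {0, 2, 4, 5, 12, 13, 14, 16, 19, 21}, so |A + B| = 10.
Verify: 10 ≥ 6? Yes ✓.

CD lower bound = 6, actual |A + B| = 10.


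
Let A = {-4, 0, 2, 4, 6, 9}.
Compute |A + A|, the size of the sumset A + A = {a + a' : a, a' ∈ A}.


A + A = {a + a' : a, a' ∈ A}; |A| = 6.
General bounds: 2|A| - 1 ≤ |A + A| ≤ |A|(|A|+1)/2, i.e. 11 ≤ |A + A| ≤ 21.
Lower bound 2|A|-1 is attained iff A is an arithmetic progression.
Enumerate sums a + a' for a ≤ a' (symmetric, so this suffices):
a = -4: -4+-4=-8, -4+0=-4, -4+2=-2, -4+4=0, -4+6=2, -4+9=5
a = 0: 0+0=0, 0+2=2, 0+4=4, 0+6=6, 0+9=9
a = 2: 2+2=4, 2+4=6, 2+6=8, 2+9=11
a = 4: 4+4=8, 4+6=10, 4+9=13
a = 6: 6+6=12, 6+9=15
a = 9: 9+9=18
Distinct sums: {-8, -4, -2, 0, 2, 4, 5, 6, 8, 9, 10, 11, 12, 13, 15, 18}
|A + A| = 16

|A + A| = 16


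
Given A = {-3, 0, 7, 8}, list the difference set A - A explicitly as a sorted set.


A - A = {a - a' : a, a' ∈ A}.
Compute a - a' for each ordered pair (a, a'):
a = -3: -3--3=0, -3-0=-3, -3-7=-10, -3-8=-11
a = 0: 0--3=3, 0-0=0, 0-7=-7, 0-8=-8
a = 7: 7--3=10, 7-0=7, 7-7=0, 7-8=-1
a = 8: 8--3=11, 8-0=8, 8-7=1, 8-8=0
Collecting distinct values (and noting 0 appears from a-a):
A - A = {-11, -10, -8, -7, -3, -1, 0, 1, 3, 7, 8, 10, 11}
|A - A| = 13

A - A = {-11, -10, -8, -7, -3, -1, 0, 1, 3, 7, 8, 10, 11}


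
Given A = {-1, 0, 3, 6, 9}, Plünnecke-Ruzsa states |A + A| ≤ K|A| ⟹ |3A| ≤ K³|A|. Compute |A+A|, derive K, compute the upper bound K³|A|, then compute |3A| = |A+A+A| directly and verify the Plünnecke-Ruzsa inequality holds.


|A| = 5.
Step 1: Compute A + A by enumerating all 25 pairs.
A + A = {-2, -1, 0, 2, 3, 5, 6, 8, 9, 12, 15, 18}, so |A + A| = 12.
Step 2: Doubling constant K = |A + A|/|A| = 12/5 = 12/5 ≈ 2.4000.
Step 3: Plünnecke-Ruzsa gives |3A| ≤ K³·|A| = (2.4000)³ · 5 ≈ 69.1200.
Step 4: Compute 3A = A + A + A directly by enumerating all triples (a,b,c) ∈ A³; |3A| = 22.
Step 5: Check 22 ≤ 69.1200? Yes ✓.

K = 12/5, Plünnecke-Ruzsa bound K³|A| ≈ 69.1200, |3A| = 22, inequality holds.


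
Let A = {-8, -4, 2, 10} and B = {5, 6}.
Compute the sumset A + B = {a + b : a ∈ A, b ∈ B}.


A + B = {a + b : a ∈ A, b ∈ B}.
Enumerate all |A|·|B| = 4·2 = 8 pairs (a, b) and collect distinct sums.
a = -8: -8+5=-3, -8+6=-2
a = -4: -4+5=1, -4+6=2
a = 2: 2+5=7, 2+6=8
a = 10: 10+5=15, 10+6=16
Collecting distinct sums: A + B = {-3, -2, 1, 2, 7, 8, 15, 16}
|A + B| = 8

A + B = {-3, -2, 1, 2, 7, 8, 15, 16}


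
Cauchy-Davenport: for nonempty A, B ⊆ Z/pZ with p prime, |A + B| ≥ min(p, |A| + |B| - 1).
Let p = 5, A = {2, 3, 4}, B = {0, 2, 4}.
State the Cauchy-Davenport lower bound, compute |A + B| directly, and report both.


Cauchy-Davenport: |A + B| ≥ min(p, |A| + |B| - 1) for A, B nonempty in Z/pZ.
|A| = 3, |B| = 3, p = 5.
CD lower bound = min(5, 3 + 3 - 1) = min(5, 5) = 5.
Compute A + B mod 5 directly:
a = 2: 2+0=2, 2+2=4, 2+4=1
a = 3: 3+0=3, 3+2=0, 3+4=2
a = 4: 4+0=4, 4+2=1, 4+4=3
A + B = {0, 1, 2, 3, 4}, so |A + B| = 5.
Verify: 5 ≥ 5? Yes ✓.

CD lower bound = 5, actual |A + B| = 5.


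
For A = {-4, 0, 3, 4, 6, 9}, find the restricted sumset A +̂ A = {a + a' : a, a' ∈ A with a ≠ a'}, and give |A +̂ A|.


Restricted sumset: A +̂ A = {a + a' : a ∈ A, a' ∈ A, a ≠ a'}.
Equivalently, take A + A and drop any sum 2a that is achievable ONLY as a + a for a ∈ A (i.e. sums representable only with equal summands).
Enumerate pairs (a, a') with a < a' (symmetric, so each unordered pair gives one sum; this covers all a ≠ a'):
  -4 + 0 = -4
  -4 + 3 = -1
  -4 + 4 = 0
  -4 + 6 = 2
  -4 + 9 = 5
  0 + 3 = 3
  0 + 4 = 4
  0 + 6 = 6
  0 + 9 = 9
  3 + 4 = 7
  3 + 6 = 9
  3 + 9 = 12
  4 + 6 = 10
  4 + 9 = 13
  6 + 9 = 15
Collected distinct sums: {-4, -1, 0, 2, 3, 4, 5, 6, 7, 9, 10, 12, 13, 15}
|A +̂ A| = 14
(Reference bound: |A +̂ A| ≥ 2|A| - 3 for |A| ≥ 2, with |A| = 6 giving ≥ 9.)

|A +̂ A| = 14


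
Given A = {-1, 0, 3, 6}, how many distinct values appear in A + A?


A + A = {a + a' : a, a' ∈ A}; |A| = 4.
General bounds: 2|A| - 1 ≤ |A + A| ≤ |A|(|A|+1)/2, i.e. 7 ≤ |A + A| ≤ 10.
Lower bound 2|A|-1 is attained iff A is an arithmetic progression.
Enumerate sums a + a' for a ≤ a' (symmetric, so this suffices):
a = -1: -1+-1=-2, -1+0=-1, -1+3=2, -1+6=5
a = 0: 0+0=0, 0+3=3, 0+6=6
a = 3: 3+3=6, 3+6=9
a = 6: 6+6=12
Distinct sums: {-2, -1, 0, 2, 3, 5, 6, 9, 12}
|A + A| = 9

|A + A| = 9


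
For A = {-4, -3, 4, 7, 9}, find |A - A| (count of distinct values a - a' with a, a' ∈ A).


A - A = {a - a' : a, a' ∈ A}; |A| = 5.
Bounds: 2|A|-1 ≤ |A - A| ≤ |A|² - |A| + 1, i.e. 9 ≤ |A - A| ≤ 21.
Note: 0 ∈ A - A always (from a - a). The set is symmetric: if d ∈ A - A then -d ∈ A - A.
Enumerate nonzero differences d = a - a' with a > a' (then include -d):
Positive differences: {1, 2, 3, 5, 7, 8, 10, 11, 12, 13}
Full difference set: {0} ∪ (positive diffs) ∪ (negative diffs).
|A - A| = 1 + 2·10 = 21 (matches direct enumeration: 21).

|A - A| = 21


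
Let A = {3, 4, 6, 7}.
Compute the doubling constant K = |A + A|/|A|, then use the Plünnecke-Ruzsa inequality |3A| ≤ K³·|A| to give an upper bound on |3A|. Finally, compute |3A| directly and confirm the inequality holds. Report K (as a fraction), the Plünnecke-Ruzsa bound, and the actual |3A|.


|A| = 4.
Step 1: Compute A + A by enumerating all 16 pairs.
A + A = {6, 7, 8, 9, 10, 11, 12, 13, 14}, so |A + A| = 9.
Step 2: Doubling constant K = |A + A|/|A| = 9/4 = 9/4 ≈ 2.2500.
Step 3: Plünnecke-Ruzsa gives |3A| ≤ K³·|A| = (2.2500)³ · 4 ≈ 45.5625.
Step 4: Compute 3A = A + A + A directly by enumerating all triples (a,b,c) ∈ A³; |3A| = 13.
Step 5: Check 13 ≤ 45.5625? Yes ✓.

K = 9/4, Plünnecke-Ruzsa bound K³|A| ≈ 45.5625, |3A| = 13, inequality holds.


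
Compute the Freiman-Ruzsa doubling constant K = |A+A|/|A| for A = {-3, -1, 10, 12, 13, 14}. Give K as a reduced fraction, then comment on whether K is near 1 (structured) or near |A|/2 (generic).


|A| = 6.
Compute A + A by enumerating all 36 pairs.
A + A = {-6, -4, -2, 7, 9, 10, 11, 12, 13, 20, 22, 23, 24, 25, 26, 27, 28}, so |A + A| = 17.
K = |A + A| / |A| = 17/6 (already in lowest terms) ≈ 2.8333.
Reference: AP of size 6 gives K = 11/6 ≈ 1.8333; a fully generic set of size 6 gives K ≈ 3.5000.

|A| = 6, |A + A| = 17, K = 17/6.


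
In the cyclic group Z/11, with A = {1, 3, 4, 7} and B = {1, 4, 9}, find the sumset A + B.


Work in Z/11Z: reduce every sum a + b modulo 11.
Enumerate all 12 pairs:
a = 1: 1+1=2, 1+4=5, 1+9=10
a = 3: 3+1=4, 3+4=7, 3+9=1
a = 4: 4+1=5, 4+4=8, 4+9=2
a = 7: 7+1=8, 7+4=0, 7+9=5
Distinct residues collected: {0, 1, 2, 4, 5, 7, 8, 10}
|A + B| = 8 (out of 11 total residues).

A + B = {0, 1, 2, 4, 5, 7, 8, 10}


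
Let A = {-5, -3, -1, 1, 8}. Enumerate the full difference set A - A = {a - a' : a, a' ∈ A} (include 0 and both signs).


A - A = {a - a' : a, a' ∈ A}.
Compute a - a' for each ordered pair (a, a'):
a = -5: -5--5=0, -5--3=-2, -5--1=-4, -5-1=-6, -5-8=-13
a = -3: -3--5=2, -3--3=0, -3--1=-2, -3-1=-4, -3-8=-11
a = -1: -1--5=4, -1--3=2, -1--1=0, -1-1=-2, -1-8=-9
a = 1: 1--5=6, 1--3=4, 1--1=2, 1-1=0, 1-8=-7
a = 8: 8--5=13, 8--3=11, 8--1=9, 8-1=7, 8-8=0
Collecting distinct values (and noting 0 appears from a-a):
A - A = {-13, -11, -9, -7, -6, -4, -2, 0, 2, 4, 6, 7, 9, 11, 13}
|A - A| = 15

A - A = {-13, -11, -9, -7, -6, -4, -2, 0, 2, 4, 6, 7, 9, 11, 13}


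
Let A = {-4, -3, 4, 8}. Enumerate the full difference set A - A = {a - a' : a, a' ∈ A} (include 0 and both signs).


A - A = {a - a' : a, a' ∈ A}.
Compute a - a' for each ordered pair (a, a'):
a = -4: -4--4=0, -4--3=-1, -4-4=-8, -4-8=-12
a = -3: -3--4=1, -3--3=0, -3-4=-7, -3-8=-11
a = 4: 4--4=8, 4--3=7, 4-4=0, 4-8=-4
a = 8: 8--4=12, 8--3=11, 8-4=4, 8-8=0
Collecting distinct values (and noting 0 appears from a-a):
A - A = {-12, -11, -8, -7, -4, -1, 0, 1, 4, 7, 8, 11, 12}
|A - A| = 13

A - A = {-12, -11, -8, -7, -4, -1, 0, 1, 4, 7, 8, 11, 12}


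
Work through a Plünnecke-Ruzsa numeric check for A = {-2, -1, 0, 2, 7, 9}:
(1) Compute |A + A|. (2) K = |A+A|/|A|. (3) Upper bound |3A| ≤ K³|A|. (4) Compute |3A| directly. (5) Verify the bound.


|A| = 6.
Step 1: Compute A + A by enumerating all 36 pairs.
A + A = {-4, -3, -2, -1, 0, 1, 2, 4, 5, 6, 7, 8, 9, 11, 14, 16, 18}, so |A + A| = 17.
Step 2: Doubling constant K = |A + A|/|A| = 17/6 = 17/6 ≈ 2.8333.
Step 3: Plünnecke-Ruzsa gives |3A| ≤ K³·|A| = (2.8333)³ · 6 ≈ 136.4722.
Step 4: Compute 3A = A + A + A directly by enumerating all triples (a,b,c) ∈ A³; |3A| = 30.
Step 5: Check 30 ≤ 136.4722? Yes ✓.

K = 17/6, Plünnecke-Ruzsa bound K³|A| ≈ 136.4722, |3A| = 30, inequality holds.


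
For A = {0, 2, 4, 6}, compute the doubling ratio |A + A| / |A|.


|A| = 4.
Compute A + A by enumerating all 16 pairs.
A + A = {0, 2, 4, 6, 8, 10, 12}, so |A + A| = 7.
K = |A + A| / |A| = 7/4 (already in lowest terms) ≈ 1.7500.
Reference: AP of size 4 gives K = 7/4 ≈ 1.7500; a fully generic set of size 4 gives K ≈ 2.5000.

|A| = 4, |A + A| = 7, K = 7/4.


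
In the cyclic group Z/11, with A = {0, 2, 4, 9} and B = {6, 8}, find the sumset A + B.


Work in Z/11Z: reduce every sum a + b modulo 11.
Enumerate all 8 pairs:
a = 0: 0+6=6, 0+8=8
a = 2: 2+6=8, 2+8=10
a = 4: 4+6=10, 4+8=1
a = 9: 9+6=4, 9+8=6
Distinct residues collected: {1, 4, 6, 8, 10}
|A + B| = 5 (out of 11 total residues).

A + B = {1, 4, 6, 8, 10}


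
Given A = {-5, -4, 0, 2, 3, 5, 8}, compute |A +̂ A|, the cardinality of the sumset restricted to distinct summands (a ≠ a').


Restricted sumset: A +̂ A = {a + a' : a ∈ A, a' ∈ A, a ≠ a'}.
Equivalently, take A + A and drop any sum 2a that is achievable ONLY as a + a for a ∈ A (i.e. sums representable only with equal summands).
Enumerate pairs (a, a') with a < a' (symmetric, so each unordered pair gives one sum; this covers all a ≠ a'):
  -5 + -4 = -9
  -5 + 0 = -5
  -5 + 2 = -3
  -5 + 3 = -2
  -5 + 5 = 0
  -5 + 8 = 3
  -4 + 0 = -4
  -4 + 2 = -2
  -4 + 3 = -1
  -4 + 5 = 1
  -4 + 8 = 4
  0 + 2 = 2
  0 + 3 = 3
  0 + 5 = 5
  0 + 8 = 8
  2 + 3 = 5
  2 + 5 = 7
  2 + 8 = 10
  3 + 5 = 8
  3 + 8 = 11
  5 + 8 = 13
Collected distinct sums: {-9, -5, -4, -3, -2, -1, 0, 1, 2, 3, 4, 5, 7, 8, 10, 11, 13}
|A +̂ A| = 17
(Reference bound: |A +̂ A| ≥ 2|A| - 3 for |A| ≥ 2, with |A| = 7 giving ≥ 11.)

|A +̂ A| = 17


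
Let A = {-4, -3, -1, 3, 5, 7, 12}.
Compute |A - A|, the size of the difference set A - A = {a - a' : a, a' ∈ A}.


A - A = {a - a' : a, a' ∈ A}; |A| = 7.
Bounds: 2|A|-1 ≤ |A - A| ≤ |A|² - |A| + 1, i.e. 13 ≤ |A - A| ≤ 43.
Note: 0 ∈ A - A always (from a - a). The set is symmetric: if d ∈ A - A then -d ∈ A - A.
Enumerate nonzero differences d = a - a' with a > a' (then include -d):
Positive differences: {1, 2, 3, 4, 5, 6, 7, 8, 9, 10, 11, 13, 15, 16}
Full difference set: {0} ∪ (positive diffs) ∪ (negative diffs).
|A - A| = 1 + 2·14 = 29 (matches direct enumeration: 29).

|A - A| = 29


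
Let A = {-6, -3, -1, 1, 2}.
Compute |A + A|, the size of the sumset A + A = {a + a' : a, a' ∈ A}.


A + A = {a + a' : a, a' ∈ A}; |A| = 5.
General bounds: 2|A| - 1 ≤ |A + A| ≤ |A|(|A|+1)/2, i.e. 9 ≤ |A + A| ≤ 15.
Lower bound 2|A|-1 is attained iff A is an arithmetic progression.
Enumerate sums a + a' for a ≤ a' (symmetric, so this suffices):
a = -6: -6+-6=-12, -6+-3=-9, -6+-1=-7, -6+1=-5, -6+2=-4
a = -3: -3+-3=-6, -3+-1=-4, -3+1=-2, -3+2=-1
a = -1: -1+-1=-2, -1+1=0, -1+2=1
a = 1: 1+1=2, 1+2=3
a = 2: 2+2=4
Distinct sums: {-12, -9, -7, -6, -5, -4, -2, -1, 0, 1, 2, 3, 4}
|A + A| = 13

|A + A| = 13


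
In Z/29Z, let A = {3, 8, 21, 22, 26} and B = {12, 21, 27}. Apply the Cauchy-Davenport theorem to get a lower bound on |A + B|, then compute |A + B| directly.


Cauchy-Davenport: |A + B| ≥ min(p, |A| + |B| - 1) for A, B nonempty in Z/pZ.
|A| = 5, |B| = 3, p = 29.
CD lower bound = min(29, 5 + 3 - 1) = min(29, 7) = 7.
Compute A + B mod 29 directly:
a = 3: 3+12=15, 3+21=24, 3+27=1
a = 8: 8+12=20, 8+21=0, 8+27=6
a = 21: 21+12=4, 21+21=13, 21+27=19
a = 22: 22+12=5, 22+21=14, 22+27=20
a = 26: 26+12=9, 26+21=18, 26+27=24
A + B = {0, 1, 4, 5, 6, 9, 13, 14, 15, 18, 19, 20, 24}, so |A + B| = 13.
Verify: 13 ≥ 7? Yes ✓.

CD lower bound = 7, actual |A + B| = 13.


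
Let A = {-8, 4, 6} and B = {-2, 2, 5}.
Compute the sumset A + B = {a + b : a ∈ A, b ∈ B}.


A + B = {a + b : a ∈ A, b ∈ B}.
Enumerate all |A|·|B| = 3·3 = 9 pairs (a, b) and collect distinct sums.
a = -8: -8+-2=-10, -8+2=-6, -8+5=-3
a = 4: 4+-2=2, 4+2=6, 4+5=9
a = 6: 6+-2=4, 6+2=8, 6+5=11
Collecting distinct sums: A + B = {-10, -6, -3, 2, 4, 6, 8, 9, 11}
|A + B| = 9

A + B = {-10, -6, -3, 2, 4, 6, 8, 9, 11}


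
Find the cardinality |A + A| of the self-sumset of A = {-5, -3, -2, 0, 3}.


A + A = {a + a' : a, a' ∈ A}; |A| = 5.
General bounds: 2|A| - 1 ≤ |A + A| ≤ |A|(|A|+1)/2, i.e. 9 ≤ |A + A| ≤ 15.
Lower bound 2|A|-1 is attained iff A is an arithmetic progression.
Enumerate sums a + a' for a ≤ a' (symmetric, so this suffices):
a = -5: -5+-5=-10, -5+-3=-8, -5+-2=-7, -5+0=-5, -5+3=-2
a = -3: -3+-3=-6, -3+-2=-5, -3+0=-3, -3+3=0
a = -2: -2+-2=-4, -2+0=-2, -2+3=1
a = 0: 0+0=0, 0+3=3
a = 3: 3+3=6
Distinct sums: {-10, -8, -7, -6, -5, -4, -3, -2, 0, 1, 3, 6}
|A + A| = 12

|A + A| = 12


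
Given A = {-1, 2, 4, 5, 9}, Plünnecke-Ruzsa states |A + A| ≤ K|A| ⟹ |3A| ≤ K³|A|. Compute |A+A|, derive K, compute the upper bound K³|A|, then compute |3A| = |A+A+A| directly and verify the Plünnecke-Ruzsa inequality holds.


|A| = 5.
Step 1: Compute A + A by enumerating all 25 pairs.
A + A = {-2, 1, 3, 4, 6, 7, 8, 9, 10, 11, 13, 14, 18}, so |A + A| = 13.
Step 2: Doubling constant K = |A + A|/|A| = 13/5 = 13/5 ≈ 2.6000.
Step 3: Plünnecke-Ruzsa gives |3A| ≤ K³·|A| = (2.6000)³ · 5 ≈ 87.8800.
Step 4: Compute 3A = A + A + A directly by enumerating all triples (a,b,c) ∈ A³; |3A| = 23.
Step 5: Check 23 ≤ 87.8800? Yes ✓.

K = 13/5, Plünnecke-Ruzsa bound K³|A| ≈ 87.8800, |3A| = 23, inequality holds.


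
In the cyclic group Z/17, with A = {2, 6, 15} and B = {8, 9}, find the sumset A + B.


Work in Z/17Z: reduce every sum a + b modulo 17.
Enumerate all 6 pairs:
a = 2: 2+8=10, 2+9=11
a = 6: 6+8=14, 6+9=15
a = 15: 15+8=6, 15+9=7
Distinct residues collected: {6, 7, 10, 11, 14, 15}
|A + B| = 6 (out of 17 total residues).

A + B = {6, 7, 10, 11, 14, 15}


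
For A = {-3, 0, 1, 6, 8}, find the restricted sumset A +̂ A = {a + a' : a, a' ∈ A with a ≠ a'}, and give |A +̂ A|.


Restricted sumset: A +̂ A = {a + a' : a ∈ A, a' ∈ A, a ≠ a'}.
Equivalently, take A + A and drop any sum 2a that is achievable ONLY as a + a for a ∈ A (i.e. sums representable only with equal summands).
Enumerate pairs (a, a') with a < a' (symmetric, so each unordered pair gives one sum; this covers all a ≠ a'):
  -3 + 0 = -3
  -3 + 1 = -2
  -3 + 6 = 3
  -3 + 8 = 5
  0 + 1 = 1
  0 + 6 = 6
  0 + 8 = 8
  1 + 6 = 7
  1 + 8 = 9
  6 + 8 = 14
Collected distinct sums: {-3, -2, 1, 3, 5, 6, 7, 8, 9, 14}
|A +̂ A| = 10
(Reference bound: |A +̂ A| ≥ 2|A| - 3 for |A| ≥ 2, with |A| = 5 giving ≥ 7.)

|A +̂ A| = 10


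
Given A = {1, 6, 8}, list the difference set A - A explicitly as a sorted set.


A - A = {a - a' : a, a' ∈ A}.
Compute a - a' for each ordered pair (a, a'):
a = 1: 1-1=0, 1-6=-5, 1-8=-7
a = 6: 6-1=5, 6-6=0, 6-8=-2
a = 8: 8-1=7, 8-6=2, 8-8=0
Collecting distinct values (and noting 0 appears from a-a):
A - A = {-7, -5, -2, 0, 2, 5, 7}
|A - A| = 7

A - A = {-7, -5, -2, 0, 2, 5, 7}


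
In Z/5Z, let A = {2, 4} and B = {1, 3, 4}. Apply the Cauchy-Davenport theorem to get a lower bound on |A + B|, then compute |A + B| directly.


Cauchy-Davenport: |A + B| ≥ min(p, |A| + |B| - 1) for A, B nonempty in Z/pZ.
|A| = 2, |B| = 3, p = 5.
CD lower bound = min(5, 2 + 3 - 1) = min(5, 4) = 4.
Compute A + B mod 5 directly:
a = 2: 2+1=3, 2+3=0, 2+4=1
a = 4: 4+1=0, 4+3=2, 4+4=3
A + B = {0, 1, 2, 3}, so |A + B| = 4.
Verify: 4 ≥ 4? Yes ✓.

CD lower bound = 4, actual |A + B| = 4.


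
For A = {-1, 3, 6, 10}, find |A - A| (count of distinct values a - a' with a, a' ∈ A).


A - A = {a - a' : a, a' ∈ A}; |A| = 4.
Bounds: 2|A|-1 ≤ |A - A| ≤ |A|² - |A| + 1, i.e. 7 ≤ |A - A| ≤ 13.
Note: 0 ∈ A - A always (from a - a). The set is symmetric: if d ∈ A - A then -d ∈ A - A.
Enumerate nonzero differences d = a - a' with a > a' (then include -d):
Positive differences: {3, 4, 7, 11}
Full difference set: {0} ∪ (positive diffs) ∪ (negative diffs).
|A - A| = 1 + 2·4 = 9 (matches direct enumeration: 9).

|A - A| = 9


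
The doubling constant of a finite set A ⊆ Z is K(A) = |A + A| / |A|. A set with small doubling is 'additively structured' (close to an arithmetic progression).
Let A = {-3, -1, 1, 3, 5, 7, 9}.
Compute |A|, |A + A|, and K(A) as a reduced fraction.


|A| = 7.
Compute A + A by enumerating all 49 pairs.
A + A = {-6, -4, -2, 0, 2, 4, 6, 8, 10, 12, 14, 16, 18}, so |A + A| = 13.
K = |A + A| / |A| = 13/7 (already in lowest terms) ≈ 1.8571.
Reference: AP of size 7 gives K = 13/7 ≈ 1.8571; a fully generic set of size 7 gives K ≈ 4.0000.

|A| = 7, |A + A| = 13, K = 13/7.


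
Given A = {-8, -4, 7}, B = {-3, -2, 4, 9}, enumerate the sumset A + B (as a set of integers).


A + B = {a + b : a ∈ A, b ∈ B}.
Enumerate all |A|·|B| = 3·4 = 12 pairs (a, b) and collect distinct sums.
a = -8: -8+-3=-11, -8+-2=-10, -8+4=-4, -8+9=1
a = -4: -4+-3=-7, -4+-2=-6, -4+4=0, -4+9=5
a = 7: 7+-3=4, 7+-2=5, 7+4=11, 7+9=16
Collecting distinct sums: A + B = {-11, -10, -7, -6, -4, 0, 1, 4, 5, 11, 16}
|A + B| = 11

A + B = {-11, -10, -7, -6, -4, 0, 1, 4, 5, 11, 16}


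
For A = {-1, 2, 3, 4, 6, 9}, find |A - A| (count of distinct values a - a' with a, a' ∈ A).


A - A = {a - a' : a, a' ∈ A}; |A| = 6.
Bounds: 2|A|-1 ≤ |A - A| ≤ |A|² - |A| + 1, i.e. 11 ≤ |A - A| ≤ 31.
Note: 0 ∈ A - A always (from a - a). The set is symmetric: if d ∈ A - A then -d ∈ A - A.
Enumerate nonzero differences d = a - a' with a > a' (then include -d):
Positive differences: {1, 2, 3, 4, 5, 6, 7, 10}
Full difference set: {0} ∪ (positive diffs) ∪ (negative diffs).
|A - A| = 1 + 2·8 = 17 (matches direct enumeration: 17).

|A - A| = 17


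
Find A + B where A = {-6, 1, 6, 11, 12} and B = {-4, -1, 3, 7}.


A + B = {a + b : a ∈ A, b ∈ B}.
Enumerate all |A|·|B| = 5·4 = 20 pairs (a, b) and collect distinct sums.
a = -6: -6+-4=-10, -6+-1=-7, -6+3=-3, -6+7=1
a = 1: 1+-4=-3, 1+-1=0, 1+3=4, 1+7=8
a = 6: 6+-4=2, 6+-1=5, 6+3=9, 6+7=13
a = 11: 11+-4=7, 11+-1=10, 11+3=14, 11+7=18
a = 12: 12+-4=8, 12+-1=11, 12+3=15, 12+7=19
Collecting distinct sums: A + B = {-10, -7, -3, 0, 1, 2, 4, 5, 7, 8, 9, 10, 11, 13, 14, 15, 18, 19}
|A + B| = 18

A + B = {-10, -7, -3, 0, 1, 2, 4, 5, 7, 8, 9, 10, 11, 13, 14, 15, 18, 19}


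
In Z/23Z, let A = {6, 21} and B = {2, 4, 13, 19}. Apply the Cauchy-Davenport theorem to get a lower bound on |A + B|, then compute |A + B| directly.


Cauchy-Davenport: |A + B| ≥ min(p, |A| + |B| - 1) for A, B nonempty in Z/pZ.
|A| = 2, |B| = 4, p = 23.
CD lower bound = min(23, 2 + 4 - 1) = min(23, 5) = 5.
Compute A + B mod 23 directly:
a = 6: 6+2=8, 6+4=10, 6+13=19, 6+19=2
a = 21: 21+2=0, 21+4=2, 21+13=11, 21+19=17
A + B = {0, 2, 8, 10, 11, 17, 19}, so |A + B| = 7.
Verify: 7 ≥ 5? Yes ✓.

CD lower bound = 5, actual |A + B| = 7.


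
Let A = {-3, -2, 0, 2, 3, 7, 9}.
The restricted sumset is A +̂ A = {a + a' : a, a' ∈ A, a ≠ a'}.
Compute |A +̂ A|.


Restricted sumset: A +̂ A = {a + a' : a ∈ A, a' ∈ A, a ≠ a'}.
Equivalently, take A + A and drop any sum 2a that is achievable ONLY as a + a for a ∈ A (i.e. sums representable only with equal summands).
Enumerate pairs (a, a') with a < a' (symmetric, so each unordered pair gives one sum; this covers all a ≠ a'):
  -3 + -2 = -5
  -3 + 0 = -3
  -3 + 2 = -1
  -3 + 3 = 0
  -3 + 7 = 4
  -3 + 9 = 6
  -2 + 0 = -2
  -2 + 2 = 0
  -2 + 3 = 1
  -2 + 7 = 5
  -2 + 9 = 7
  0 + 2 = 2
  0 + 3 = 3
  0 + 7 = 7
  0 + 9 = 9
  2 + 3 = 5
  2 + 7 = 9
  2 + 9 = 11
  3 + 7 = 10
  3 + 9 = 12
  7 + 9 = 16
Collected distinct sums: {-5, -3, -2, -1, 0, 1, 2, 3, 4, 5, 6, 7, 9, 10, 11, 12, 16}
|A +̂ A| = 17
(Reference bound: |A +̂ A| ≥ 2|A| - 3 for |A| ≥ 2, with |A| = 7 giving ≥ 11.)

|A +̂ A| = 17


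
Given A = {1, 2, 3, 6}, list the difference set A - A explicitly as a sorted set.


A - A = {a - a' : a, a' ∈ A}.
Compute a - a' for each ordered pair (a, a'):
a = 1: 1-1=0, 1-2=-1, 1-3=-2, 1-6=-5
a = 2: 2-1=1, 2-2=0, 2-3=-1, 2-6=-4
a = 3: 3-1=2, 3-2=1, 3-3=0, 3-6=-3
a = 6: 6-1=5, 6-2=4, 6-3=3, 6-6=0
Collecting distinct values (and noting 0 appears from a-a):
A - A = {-5, -4, -3, -2, -1, 0, 1, 2, 3, 4, 5}
|A - A| = 11

A - A = {-5, -4, -3, -2, -1, 0, 1, 2, 3, 4, 5}


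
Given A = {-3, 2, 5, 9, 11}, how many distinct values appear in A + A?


A + A = {a + a' : a, a' ∈ A}; |A| = 5.
General bounds: 2|A| - 1 ≤ |A + A| ≤ |A|(|A|+1)/2, i.e. 9 ≤ |A + A| ≤ 15.
Lower bound 2|A|-1 is attained iff A is an arithmetic progression.
Enumerate sums a + a' for a ≤ a' (symmetric, so this suffices):
a = -3: -3+-3=-6, -3+2=-1, -3+5=2, -3+9=6, -3+11=8
a = 2: 2+2=4, 2+5=7, 2+9=11, 2+11=13
a = 5: 5+5=10, 5+9=14, 5+11=16
a = 9: 9+9=18, 9+11=20
a = 11: 11+11=22
Distinct sums: {-6, -1, 2, 4, 6, 7, 8, 10, 11, 13, 14, 16, 18, 20, 22}
|A + A| = 15

|A + A| = 15


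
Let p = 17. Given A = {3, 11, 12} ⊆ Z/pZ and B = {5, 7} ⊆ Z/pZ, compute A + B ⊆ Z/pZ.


Work in Z/17Z: reduce every sum a + b modulo 17.
Enumerate all 6 pairs:
a = 3: 3+5=8, 3+7=10
a = 11: 11+5=16, 11+7=1
a = 12: 12+5=0, 12+7=2
Distinct residues collected: {0, 1, 2, 8, 10, 16}
|A + B| = 6 (out of 17 total residues).

A + B = {0, 1, 2, 8, 10, 16}


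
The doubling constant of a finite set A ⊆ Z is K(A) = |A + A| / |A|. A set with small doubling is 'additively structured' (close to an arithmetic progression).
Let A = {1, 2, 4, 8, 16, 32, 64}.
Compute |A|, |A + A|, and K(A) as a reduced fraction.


|A| = 7.
Compute A + A by enumerating all 49 pairs.
A + A = {2, 3, 4, 5, 6, 8, 9, 10, 12, 16, 17, 18, 20, 24, 32, 33, 34, 36, 40, 48, 64, 65, 66, 68, 72, 80, 96, 128}, so |A + A| = 28.
K = |A + A| / |A| = 28/7 = 4/1 ≈ 4.0000.
Reference: AP of size 7 gives K = 13/7 ≈ 1.8571; a fully generic set of size 7 gives K ≈ 4.0000.

|A| = 7, |A + A| = 28, K = 28/7 = 4/1.


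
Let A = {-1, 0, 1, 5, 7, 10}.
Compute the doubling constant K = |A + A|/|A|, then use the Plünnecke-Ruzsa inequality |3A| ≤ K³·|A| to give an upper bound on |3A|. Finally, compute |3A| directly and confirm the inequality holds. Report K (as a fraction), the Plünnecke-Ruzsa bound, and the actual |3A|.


|A| = 6.
Step 1: Compute A + A by enumerating all 36 pairs.
A + A = {-2, -1, 0, 1, 2, 4, 5, 6, 7, 8, 9, 10, 11, 12, 14, 15, 17, 20}, so |A + A| = 18.
Step 2: Doubling constant K = |A + A|/|A| = 18/6 = 18/6 ≈ 3.0000.
Step 3: Plünnecke-Ruzsa gives |3A| ≤ K³·|A| = (3.0000)³ · 6 ≈ 162.0000.
Step 4: Compute 3A = A + A + A directly by enumerating all triples (a,b,c) ∈ A³; |3A| = 30.
Step 5: Check 30 ≤ 162.0000? Yes ✓.

K = 18/6, Plünnecke-Ruzsa bound K³|A| ≈ 162.0000, |3A| = 30, inequality holds.


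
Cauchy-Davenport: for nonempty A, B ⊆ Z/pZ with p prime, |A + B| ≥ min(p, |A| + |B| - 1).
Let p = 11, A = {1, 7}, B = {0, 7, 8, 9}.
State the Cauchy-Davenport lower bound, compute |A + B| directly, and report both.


Cauchy-Davenport: |A + B| ≥ min(p, |A| + |B| - 1) for A, B nonempty in Z/pZ.
|A| = 2, |B| = 4, p = 11.
CD lower bound = min(11, 2 + 4 - 1) = min(11, 5) = 5.
Compute A + B mod 11 directly:
a = 1: 1+0=1, 1+7=8, 1+8=9, 1+9=10
a = 7: 7+0=7, 7+7=3, 7+8=4, 7+9=5
A + B = {1, 3, 4, 5, 7, 8, 9, 10}, so |A + B| = 8.
Verify: 8 ≥ 5? Yes ✓.

CD lower bound = 5, actual |A + B| = 8.


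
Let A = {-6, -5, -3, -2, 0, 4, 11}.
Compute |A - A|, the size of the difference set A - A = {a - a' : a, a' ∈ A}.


A - A = {a - a' : a, a' ∈ A}; |A| = 7.
Bounds: 2|A|-1 ≤ |A - A| ≤ |A|² - |A| + 1, i.e. 13 ≤ |A - A| ≤ 43.
Note: 0 ∈ A - A always (from a - a). The set is symmetric: if d ∈ A - A then -d ∈ A - A.
Enumerate nonzero differences d = a - a' with a > a' (then include -d):
Positive differences: {1, 2, 3, 4, 5, 6, 7, 9, 10, 11, 13, 14, 16, 17}
Full difference set: {0} ∪ (positive diffs) ∪ (negative diffs).
|A - A| = 1 + 2·14 = 29 (matches direct enumeration: 29).

|A - A| = 29


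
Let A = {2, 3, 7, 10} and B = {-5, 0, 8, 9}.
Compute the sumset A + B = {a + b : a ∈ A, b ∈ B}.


A + B = {a + b : a ∈ A, b ∈ B}.
Enumerate all |A|·|B| = 4·4 = 16 pairs (a, b) and collect distinct sums.
a = 2: 2+-5=-3, 2+0=2, 2+8=10, 2+9=11
a = 3: 3+-5=-2, 3+0=3, 3+8=11, 3+9=12
a = 7: 7+-5=2, 7+0=7, 7+8=15, 7+9=16
a = 10: 10+-5=5, 10+0=10, 10+8=18, 10+9=19
Collecting distinct sums: A + B = {-3, -2, 2, 3, 5, 7, 10, 11, 12, 15, 16, 18, 19}
|A + B| = 13

A + B = {-3, -2, 2, 3, 5, 7, 10, 11, 12, 15, 16, 18, 19}


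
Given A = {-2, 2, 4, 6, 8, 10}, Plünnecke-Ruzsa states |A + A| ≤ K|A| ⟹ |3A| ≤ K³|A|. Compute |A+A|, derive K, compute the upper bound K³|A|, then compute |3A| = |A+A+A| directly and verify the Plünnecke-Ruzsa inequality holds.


|A| = 6.
Step 1: Compute A + A by enumerating all 36 pairs.
A + A = {-4, 0, 2, 4, 6, 8, 10, 12, 14, 16, 18, 20}, so |A + A| = 12.
Step 2: Doubling constant K = |A + A|/|A| = 12/6 = 12/6 ≈ 2.0000.
Step 3: Plünnecke-Ruzsa gives |3A| ≤ K³·|A| = (2.0000)³ · 6 ≈ 48.0000.
Step 4: Compute 3A = A + A + A directly by enumerating all triples (a,b,c) ∈ A³; |3A| = 18.
Step 5: Check 18 ≤ 48.0000? Yes ✓.

K = 12/6, Plünnecke-Ruzsa bound K³|A| ≈ 48.0000, |3A| = 18, inequality holds.


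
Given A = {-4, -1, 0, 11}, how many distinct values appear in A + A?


A + A = {a + a' : a, a' ∈ A}; |A| = 4.
General bounds: 2|A| - 1 ≤ |A + A| ≤ |A|(|A|+1)/2, i.e. 7 ≤ |A + A| ≤ 10.
Lower bound 2|A|-1 is attained iff A is an arithmetic progression.
Enumerate sums a + a' for a ≤ a' (symmetric, so this suffices):
a = -4: -4+-4=-8, -4+-1=-5, -4+0=-4, -4+11=7
a = -1: -1+-1=-2, -1+0=-1, -1+11=10
a = 0: 0+0=0, 0+11=11
a = 11: 11+11=22
Distinct sums: {-8, -5, -4, -2, -1, 0, 7, 10, 11, 22}
|A + A| = 10

|A + A| = 10


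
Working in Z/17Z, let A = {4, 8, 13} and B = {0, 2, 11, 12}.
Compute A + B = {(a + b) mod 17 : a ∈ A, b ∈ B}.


Work in Z/17Z: reduce every sum a + b modulo 17.
Enumerate all 12 pairs:
a = 4: 4+0=4, 4+2=6, 4+11=15, 4+12=16
a = 8: 8+0=8, 8+2=10, 8+11=2, 8+12=3
a = 13: 13+0=13, 13+2=15, 13+11=7, 13+12=8
Distinct residues collected: {2, 3, 4, 6, 7, 8, 10, 13, 15, 16}
|A + B| = 10 (out of 17 total residues).

A + B = {2, 3, 4, 6, 7, 8, 10, 13, 15, 16}


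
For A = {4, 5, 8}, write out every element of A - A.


A - A = {a - a' : a, a' ∈ A}.
Compute a - a' for each ordered pair (a, a'):
a = 4: 4-4=0, 4-5=-1, 4-8=-4
a = 5: 5-4=1, 5-5=0, 5-8=-3
a = 8: 8-4=4, 8-5=3, 8-8=0
Collecting distinct values (and noting 0 appears from a-a):
A - A = {-4, -3, -1, 0, 1, 3, 4}
|A - A| = 7

A - A = {-4, -3, -1, 0, 1, 3, 4}


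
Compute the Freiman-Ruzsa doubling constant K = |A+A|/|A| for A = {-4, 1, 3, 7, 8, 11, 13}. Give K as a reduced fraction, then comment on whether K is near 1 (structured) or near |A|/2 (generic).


|A| = 7.
Compute A + A by enumerating all 49 pairs.
A + A = {-8, -3, -1, 2, 3, 4, 6, 7, 8, 9, 10, 11, 12, 14, 15, 16, 18, 19, 20, 21, 22, 24, 26}, so |A + A| = 23.
K = |A + A| / |A| = 23/7 (already in lowest terms) ≈ 3.2857.
Reference: AP of size 7 gives K = 13/7 ≈ 1.8571; a fully generic set of size 7 gives K ≈ 4.0000.

|A| = 7, |A + A| = 23, K = 23/7.


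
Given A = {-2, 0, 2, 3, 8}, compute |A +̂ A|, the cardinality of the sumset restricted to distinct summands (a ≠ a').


Restricted sumset: A +̂ A = {a + a' : a ∈ A, a' ∈ A, a ≠ a'}.
Equivalently, take A + A and drop any sum 2a that is achievable ONLY as a + a for a ∈ A (i.e. sums representable only with equal summands).
Enumerate pairs (a, a') with a < a' (symmetric, so each unordered pair gives one sum; this covers all a ≠ a'):
  -2 + 0 = -2
  -2 + 2 = 0
  -2 + 3 = 1
  -2 + 8 = 6
  0 + 2 = 2
  0 + 3 = 3
  0 + 8 = 8
  2 + 3 = 5
  2 + 8 = 10
  3 + 8 = 11
Collected distinct sums: {-2, 0, 1, 2, 3, 5, 6, 8, 10, 11}
|A +̂ A| = 10
(Reference bound: |A +̂ A| ≥ 2|A| - 3 for |A| ≥ 2, with |A| = 5 giving ≥ 7.)

|A +̂ A| = 10


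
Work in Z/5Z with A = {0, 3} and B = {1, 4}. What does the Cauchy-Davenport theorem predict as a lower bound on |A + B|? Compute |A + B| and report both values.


Cauchy-Davenport: |A + B| ≥ min(p, |A| + |B| - 1) for A, B nonempty in Z/pZ.
|A| = 2, |B| = 2, p = 5.
CD lower bound = min(5, 2 + 2 - 1) = min(5, 3) = 3.
Compute A + B mod 5 directly:
a = 0: 0+1=1, 0+4=4
a = 3: 3+1=4, 3+4=2
A + B = {1, 2, 4}, so |A + B| = 3.
Verify: 3 ≥ 3? Yes ✓.

CD lower bound = 3, actual |A + B| = 3.


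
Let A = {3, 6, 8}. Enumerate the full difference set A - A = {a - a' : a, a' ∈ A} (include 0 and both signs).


A - A = {a - a' : a, a' ∈ A}.
Compute a - a' for each ordered pair (a, a'):
a = 3: 3-3=0, 3-6=-3, 3-8=-5
a = 6: 6-3=3, 6-6=0, 6-8=-2
a = 8: 8-3=5, 8-6=2, 8-8=0
Collecting distinct values (and noting 0 appears from a-a):
A - A = {-5, -3, -2, 0, 2, 3, 5}
|A - A| = 7

A - A = {-5, -3, -2, 0, 2, 3, 5}


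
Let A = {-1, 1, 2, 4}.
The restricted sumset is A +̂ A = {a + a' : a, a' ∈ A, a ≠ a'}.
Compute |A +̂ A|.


Restricted sumset: A +̂ A = {a + a' : a ∈ A, a' ∈ A, a ≠ a'}.
Equivalently, take A + A and drop any sum 2a that is achievable ONLY as a + a for a ∈ A (i.e. sums representable only with equal summands).
Enumerate pairs (a, a') with a < a' (symmetric, so each unordered pair gives one sum; this covers all a ≠ a'):
  -1 + 1 = 0
  -1 + 2 = 1
  -1 + 4 = 3
  1 + 2 = 3
  1 + 4 = 5
  2 + 4 = 6
Collected distinct sums: {0, 1, 3, 5, 6}
|A +̂ A| = 5
(Reference bound: |A +̂ A| ≥ 2|A| - 3 for |A| ≥ 2, with |A| = 4 giving ≥ 5.)

|A +̂ A| = 5


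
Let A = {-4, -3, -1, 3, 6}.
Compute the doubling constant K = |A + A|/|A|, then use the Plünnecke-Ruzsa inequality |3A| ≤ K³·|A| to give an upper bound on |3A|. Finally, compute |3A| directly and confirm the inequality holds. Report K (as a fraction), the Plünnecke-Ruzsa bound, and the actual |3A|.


|A| = 5.
Step 1: Compute A + A by enumerating all 25 pairs.
A + A = {-8, -7, -6, -5, -4, -2, -1, 0, 2, 3, 5, 6, 9, 12}, so |A + A| = 14.
Step 2: Doubling constant K = |A + A|/|A| = 14/5 = 14/5 ≈ 2.8000.
Step 3: Plünnecke-Ruzsa gives |3A| ≤ K³·|A| = (2.8000)³ · 5 ≈ 109.7600.
Step 4: Compute 3A = A + A + A directly by enumerating all triples (a,b,c) ∈ A³; |3A| = 25.
Step 5: Check 25 ≤ 109.7600? Yes ✓.

K = 14/5, Plünnecke-Ruzsa bound K³|A| ≈ 109.7600, |3A| = 25, inequality holds.


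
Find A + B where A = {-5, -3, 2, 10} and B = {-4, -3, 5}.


A + B = {a + b : a ∈ A, b ∈ B}.
Enumerate all |A|·|B| = 4·3 = 12 pairs (a, b) and collect distinct sums.
a = -5: -5+-4=-9, -5+-3=-8, -5+5=0
a = -3: -3+-4=-7, -3+-3=-6, -3+5=2
a = 2: 2+-4=-2, 2+-3=-1, 2+5=7
a = 10: 10+-4=6, 10+-3=7, 10+5=15
Collecting distinct sums: A + B = {-9, -8, -7, -6, -2, -1, 0, 2, 6, 7, 15}
|A + B| = 11

A + B = {-9, -8, -7, -6, -2, -1, 0, 2, 6, 7, 15}


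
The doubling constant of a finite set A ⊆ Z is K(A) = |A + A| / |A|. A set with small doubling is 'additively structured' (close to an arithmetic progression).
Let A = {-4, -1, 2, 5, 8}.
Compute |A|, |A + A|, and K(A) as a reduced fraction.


|A| = 5.
Compute A + A by enumerating all 25 pairs.
A + A = {-8, -5, -2, 1, 4, 7, 10, 13, 16}, so |A + A| = 9.
K = |A + A| / |A| = 9/5 (already in lowest terms) ≈ 1.8000.
Reference: AP of size 5 gives K = 9/5 ≈ 1.8000; a fully generic set of size 5 gives K ≈ 3.0000.

|A| = 5, |A + A| = 9, K = 9/5.


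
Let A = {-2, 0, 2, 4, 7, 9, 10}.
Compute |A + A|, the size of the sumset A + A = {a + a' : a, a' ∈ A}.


A + A = {a + a' : a, a' ∈ A}; |A| = 7.
General bounds: 2|A| - 1 ≤ |A + A| ≤ |A|(|A|+1)/2, i.e. 13 ≤ |A + A| ≤ 28.
Lower bound 2|A|-1 is attained iff A is an arithmetic progression.
Enumerate sums a + a' for a ≤ a' (symmetric, so this suffices):
a = -2: -2+-2=-4, -2+0=-2, -2+2=0, -2+4=2, -2+7=5, -2+9=7, -2+10=8
a = 0: 0+0=0, 0+2=2, 0+4=4, 0+7=7, 0+9=9, 0+10=10
a = 2: 2+2=4, 2+4=6, 2+7=9, 2+9=11, 2+10=12
a = 4: 4+4=8, 4+7=11, 4+9=13, 4+10=14
a = 7: 7+7=14, 7+9=16, 7+10=17
a = 9: 9+9=18, 9+10=19
a = 10: 10+10=20
Distinct sums: {-4, -2, 0, 2, 4, 5, 6, 7, 8, 9, 10, 11, 12, 13, 14, 16, 17, 18, 19, 20}
|A + A| = 20

|A + A| = 20


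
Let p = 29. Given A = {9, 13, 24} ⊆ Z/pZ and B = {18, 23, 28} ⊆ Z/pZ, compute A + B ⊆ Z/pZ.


Work in Z/29Z: reduce every sum a + b modulo 29.
Enumerate all 9 pairs:
a = 9: 9+18=27, 9+23=3, 9+28=8
a = 13: 13+18=2, 13+23=7, 13+28=12
a = 24: 24+18=13, 24+23=18, 24+28=23
Distinct residues collected: {2, 3, 7, 8, 12, 13, 18, 23, 27}
|A + B| = 9 (out of 29 total residues).

A + B = {2, 3, 7, 8, 12, 13, 18, 23, 27}


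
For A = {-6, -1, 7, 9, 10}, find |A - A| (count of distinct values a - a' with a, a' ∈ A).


A - A = {a - a' : a, a' ∈ A}; |A| = 5.
Bounds: 2|A|-1 ≤ |A - A| ≤ |A|² - |A| + 1, i.e. 9 ≤ |A - A| ≤ 21.
Note: 0 ∈ A - A always (from a - a). The set is symmetric: if d ∈ A - A then -d ∈ A - A.
Enumerate nonzero differences d = a - a' with a > a' (then include -d):
Positive differences: {1, 2, 3, 5, 8, 10, 11, 13, 15, 16}
Full difference set: {0} ∪ (positive diffs) ∪ (negative diffs).
|A - A| = 1 + 2·10 = 21 (matches direct enumeration: 21).

|A - A| = 21


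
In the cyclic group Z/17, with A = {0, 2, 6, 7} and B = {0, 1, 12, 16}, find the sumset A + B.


Work in Z/17Z: reduce every sum a + b modulo 17.
Enumerate all 16 pairs:
a = 0: 0+0=0, 0+1=1, 0+12=12, 0+16=16
a = 2: 2+0=2, 2+1=3, 2+12=14, 2+16=1
a = 6: 6+0=6, 6+1=7, 6+12=1, 6+16=5
a = 7: 7+0=7, 7+1=8, 7+12=2, 7+16=6
Distinct residues collected: {0, 1, 2, 3, 5, 6, 7, 8, 12, 14, 16}
|A + B| = 11 (out of 17 total residues).

A + B = {0, 1, 2, 3, 5, 6, 7, 8, 12, 14, 16}


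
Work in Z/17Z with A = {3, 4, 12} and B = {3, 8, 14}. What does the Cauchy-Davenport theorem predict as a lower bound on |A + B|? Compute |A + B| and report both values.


Cauchy-Davenport: |A + B| ≥ min(p, |A| + |B| - 1) for A, B nonempty in Z/pZ.
|A| = 3, |B| = 3, p = 17.
CD lower bound = min(17, 3 + 3 - 1) = min(17, 5) = 5.
Compute A + B mod 17 directly:
a = 3: 3+3=6, 3+8=11, 3+14=0
a = 4: 4+3=7, 4+8=12, 4+14=1
a = 12: 12+3=15, 12+8=3, 12+14=9
A + B = {0, 1, 3, 6, 7, 9, 11, 12, 15}, so |A + B| = 9.
Verify: 9 ≥ 5? Yes ✓.

CD lower bound = 5, actual |A + B| = 9.


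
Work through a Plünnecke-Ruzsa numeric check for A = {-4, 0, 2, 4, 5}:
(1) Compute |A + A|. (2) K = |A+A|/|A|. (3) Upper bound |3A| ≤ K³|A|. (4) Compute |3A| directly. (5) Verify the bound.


|A| = 5.
Step 1: Compute A + A by enumerating all 25 pairs.
A + A = {-8, -4, -2, 0, 1, 2, 4, 5, 6, 7, 8, 9, 10}, so |A + A| = 13.
Step 2: Doubling constant K = |A + A|/|A| = 13/5 = 13/5 ≈ 2.6000.
Step 3: Plünnecke-Ruzsa gives |3A| ≤ K³·|A| = (2.6000)³ · 5 ≈ 87.8800.
Step 4: Compute 3A = A + A + A directly by enumerating all triples (a,b,c) ∈ A³; |3A| = 22.
Step 5: Check 22 ≤ 87.8800? Yes ✓.

K = 13/5, Plünnecke-Ruzsa bound K³|A| ≈ 87.8800, |3A| = 22, inequality holds.


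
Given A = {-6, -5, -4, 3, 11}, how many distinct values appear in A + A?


A + A = {a + a' : a, a' ∈ A}; |A| = 5.
General bounds: 2|A| - 1 ≤ |A + A| ≤ |A|(|A|+1)/2, i.e. 9 ≤ |A + A| ≤ 15.
Lower bound 2|A|-1 is attained iff A is an arithmetic progression.
Enumerate sums a + a' for a ≤ a' (symmetric, so this suffices):
a = -6: -6+-6=-12, -6+-5=-11, -6+-4=-10, -6+3=-3, -6+11=5
a = -5: -5+-5=-10, -5+-4=-9, -5+3=-2, -5+11=6
a = -4: -4+-4=-8, -4+3=-1, -4+11=7
a = 3: 3+3=6, 3+11=14
a = 11: 11+11=22
Distinct sums: {-12, -11, -10, -9, -8, -3, -2, -1, 5, 6, 7, 14, 22}
|A + A| = 13

|A + A| = 13


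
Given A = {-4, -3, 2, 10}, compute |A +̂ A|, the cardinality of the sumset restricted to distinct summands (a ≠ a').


Restricted sumset: A +̂ A = {a + a' : a ∈ A, a' ∈ A, a ≠ a'}.
Equivalently, take A + A and drop any sum 2a that is achievable ONLY as a + a for a ∈ A (i.e. sums representable only with equal summands).
Enumerate pairs (a, a') with a < a' (symmetric, so each unordered pair gives one sum; this covers all a ≠ a'):
  -4 + -3 = -7
  -4 + 2 = -2
  -4 + 10 = 6
  -3 + 2 = -1
  -3 + 10 = 7
  2 + 10 = 12
Collected distinct sums: {-7, -2, -1, 6, 7, 12}
|A +̂ A| = 6
(Reference bound: |A +̂ A| ≥ 2|A| - 3 for |A| ≥ 2, with |A| = 4 giving ≥ 5.)

|A +̂ A| = 6


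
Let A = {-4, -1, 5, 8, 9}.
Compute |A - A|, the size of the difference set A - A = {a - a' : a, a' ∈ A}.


A - A = {a - a' : a, a' ∈ A}; |A| = 5.
Bounds: 2|A|-1 ≤ |A - A| ≤ |A|² - |A| + 1, i.e. 9 ≤ |A - A| ≤ 21.
Note: 0 ∈ A - A always (from a - a). The set is symmetric: if d ∈ A - A then -d ∈ A - A.
Enumerate nonzero differences d = a - a' with a > a' (then include -d):
Positive differences: {1, 3, 4, 6, 9, 10, 12, 13}
Full difference set: {0} ∪ (positive diffs) ∪ (negative diffs).
|A - A| = 1 + 2·8 = 17 (matches direct enumeration: 17).

|A - A| = 17


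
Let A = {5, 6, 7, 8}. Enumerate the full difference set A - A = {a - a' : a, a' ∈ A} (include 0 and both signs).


A - A = {a - a' : a, a' ∈ A}.
Compute a - a' for each ordered pair (a, a'):
a = 5: 5-5=0, 5-6=-1, 5-7=-2, 5-8=-3
a = 6: 6-5=1, 6-6=0, 6-7=-1, 6-8=-2
a = 7: 7-5=2, 7-6=1, 7-7=0, 7-8=-1
a = 8: 8-5=3, 8-6=2, 8-7=1, 8-8=0
Collecting distinct values (and noting 0 appears from a-a):
A - A = {-3, -2, -1, 0, 1, 2, 3}
|A - A| = 7

A - A = {-3, -2, -1, 0, 1, 2, 3}


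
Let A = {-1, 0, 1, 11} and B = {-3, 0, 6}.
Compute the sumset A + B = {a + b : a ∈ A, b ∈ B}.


A + B = {a + b : a ∈ A, b ∈ B}.
Enumerate all |A|·|B| = 4·3 = 12 pairs (a, b) and collect distinct sums.
a = -1: -1+-3=-4, -1+0=-1, -1+6=5
a = 0: 0+-3=-3, 0+0=0, 0+6=6
a = 1: 1+-3=-2, 1+0=1, 1+6=7
a = 11: 11+-3=8, 11+0=11, 11+6=17
Collecting distinct sums: A + B = {-4, -3, -2, -1, 0, 1, 5, 6, 7, 8, 11, 17}
|A + B| = 12

A + B = {-4, -3, -2, -1, 0, 1, 5, 6, 7, 8, 11, 17}


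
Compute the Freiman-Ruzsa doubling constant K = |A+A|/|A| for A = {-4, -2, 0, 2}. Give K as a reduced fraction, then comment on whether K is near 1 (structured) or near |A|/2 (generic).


|A| = 4.
Compute A + A by enumerating all 16 pairs.
A + A = {-8, -6, -4, -2, 0, 2, 4}, so |A + A| = 7.
K = |A + A| / |A| = 7/4 (already in lowest terms) ≈ 1.7500.
Reference: AP of size 4 gives K = 7/4 ≈ 1.7500; a fully generic set of size 4 gives K ≈ 2.5000.

|A| = 4, |A + A| = 7, K = 7/4.


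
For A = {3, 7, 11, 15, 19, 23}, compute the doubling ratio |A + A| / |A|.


|A| = 6.
Compute A + A by enumerating all 36 pairs.
A + A = {6, 10, 14, 18, 22, 26, 30, 34, 38, 42, 46}, so |A + A| = 11.
K = |A + A| / |A| = 11/6 (already in lowest terms) ≈ 1.8333.
Reference: AP of size 6 gives K = 11/6 ≈ 1.8333; a fully generic set of size 6 gives K ≈ 3.5000.

|A| = 6, |A + A| = 11, K = 11/6.


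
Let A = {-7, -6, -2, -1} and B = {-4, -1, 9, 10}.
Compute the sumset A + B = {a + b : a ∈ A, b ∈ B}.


A + B = {a + b : a ∈ A, b ∈ B}.
Enumerate all |A|·|B| = 4·4 = 16 pairs (a, b) and collect distinct sums.
a = -7: -7+-4=-11, -7+-1=-8, -7+9=2, -7+10=3
a = -6: -6+-4=-10, -6+-1=-7, -6+9=3, -6+10=4
a = -2: -2+-4=-6, -2+-1=-3, -2+9=7, -2+10=8
a = -1: -1+-4=-5, -1+-1=-2, -1+9=8, -1+10=9
Collecting distinct sums: A + B = {-11, -10, -8, -7, -6, -5, -3, -2, 2, 3, 4, 7, 8, 9}
|A + B| = 14

A + B = {-11, -10, -8, -7, -6, -5, -3, -2, 2, 3, 4, 7, 8, 9}


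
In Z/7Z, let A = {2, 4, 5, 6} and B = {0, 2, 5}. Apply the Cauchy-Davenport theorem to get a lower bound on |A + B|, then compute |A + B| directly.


Cauchy-Davenport: |A + B| ≥ min(p, |A| + |B| - 1) for A, B nonempty in Z/pZ.
|A| = 4, |B| = 3, p = 7.
CD lower bound = min(7, 4 + 3 - 1) = min(7, 6) = 6.
Compute A + B mod 7 directly:
a = 2: 2+0=2, 2+2=4, 2+5=0
a = 4: 4+0=4, 4+2=6, 4+5=2
a = 5: 5+0=5, 5+2=0, 5+5=3
a = 6: 6+0=6, 6+2=1, 6+5=4
A + B = {0, 1, 2, 3, 4, 5, 6}, so |A + B| = 7.
Verify: 7 ≥ 6? Yes ✓.

CD lower bound = 6, actual |A + B| = 7.
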